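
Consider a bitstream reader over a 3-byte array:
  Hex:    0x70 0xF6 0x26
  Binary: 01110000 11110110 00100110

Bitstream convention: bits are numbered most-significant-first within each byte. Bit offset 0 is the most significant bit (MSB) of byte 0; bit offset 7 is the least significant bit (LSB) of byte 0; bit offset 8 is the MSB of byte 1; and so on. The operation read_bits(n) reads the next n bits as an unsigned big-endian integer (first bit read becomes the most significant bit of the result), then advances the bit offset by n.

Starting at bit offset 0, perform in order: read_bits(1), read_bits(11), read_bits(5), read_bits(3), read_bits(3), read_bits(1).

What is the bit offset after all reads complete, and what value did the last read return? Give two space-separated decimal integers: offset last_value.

Read 1: bits[0:1] width=1 -> value=0 (bin 0); offset now 1 = byte 0 bit 1; 23 bits remain
Read 2: bits[1:12] width=11 -> value=1807 (bin 11100001111); offset now 12 = byte 1 bit 4; 12 bits remain
Read 3: bits[12:17] width=5 -> value=12 (bin 01100); offset now 17 = byte 2 bit 1; 7 bits remain
Read 4: bits[17:20] width=3 -> value=2 (bin 010); offset now 20 = byte 2 bit 4; 4 bits remain
Read 5: bits[20:23] width=3 -> value=3 (bin 011); offset now 23 = byte 2 bit 7; 1 bits remain
Read 6: bits[23:24] width=1 -> value=0 (bin 0); offset now 24 = byte 3 bit 0; 0 bits remain

Answer: 24 0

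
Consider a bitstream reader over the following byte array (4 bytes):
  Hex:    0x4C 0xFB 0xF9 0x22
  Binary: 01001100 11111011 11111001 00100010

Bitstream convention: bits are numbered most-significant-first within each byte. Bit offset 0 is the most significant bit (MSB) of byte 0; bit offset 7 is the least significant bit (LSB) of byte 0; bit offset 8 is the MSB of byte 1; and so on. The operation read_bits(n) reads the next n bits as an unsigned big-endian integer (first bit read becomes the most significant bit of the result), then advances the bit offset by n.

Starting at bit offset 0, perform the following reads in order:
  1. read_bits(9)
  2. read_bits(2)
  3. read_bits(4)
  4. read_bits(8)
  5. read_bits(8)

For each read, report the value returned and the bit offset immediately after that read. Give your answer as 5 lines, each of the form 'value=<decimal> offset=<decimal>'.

Answer: value=153 offset=9
value=3 offset=11
value=13 offset=15
value=252 offset=23
value=145 offset=31

Derivation:
Read 1: bits[0:9] width=9 -> value=153 (bin 010011001); offset now 9 = byte 1 bit 1; 23 bits remain
Read 2: bits[9:11] width=2 -> value=3 (bin 11); offset now 11 = byte 1 bit 3; 21 bits remain
Read 3: bits[11:15] width=4 -> value=13 (bin 1101); offset now 15 = byte 1 bit 7; 17 bits remain
Read 4: bits[15:23] width=8 -> value=252 (bin 11111100); offset now 23 = byte 2 bit 7; 9 bits remain
Read 5: bits[23:31] width=8 -> value=145 (bin 10010001); offset now 31 = byte 3 bit 7; 1 bits remain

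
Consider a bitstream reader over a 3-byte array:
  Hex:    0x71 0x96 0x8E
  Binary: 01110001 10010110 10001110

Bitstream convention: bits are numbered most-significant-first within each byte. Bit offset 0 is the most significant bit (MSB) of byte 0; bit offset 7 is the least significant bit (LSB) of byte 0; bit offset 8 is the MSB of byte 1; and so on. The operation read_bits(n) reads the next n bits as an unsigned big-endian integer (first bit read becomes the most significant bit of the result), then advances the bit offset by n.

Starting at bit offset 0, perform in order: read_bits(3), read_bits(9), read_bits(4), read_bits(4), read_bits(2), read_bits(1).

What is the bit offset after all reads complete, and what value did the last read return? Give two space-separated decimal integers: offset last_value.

Read 1: bits[0:3] width=3 -> value=3 (bin 011); offset now 3 = byte 0 bit 3; 21 bits remain
Read 2: bits[3:12] width=9 -> value=281 (bin 100011001); offset now 12 = byte 1 bit 4; 12 bits remain
Read 3: bits[12:16] width=4 -> value=6 (bin 0110); offset now 16 = byte 2 bit 0; 8 bits remain
Read 4: bits[16:20] width=4 -> value=8 (bin 1000); offset now 20 = byte 2 bit 4; 4 bits remain
Read 5: bits[20:22] width=2 -> value=3 (bin 11); offset now 22 = byte 2 bit 6; 2 bits remain
Read 6: bits[22:23] width=1 -> value=1 (bin 1); offset now 23 = byte 2 bit 7; 1 bits remain

Answer: 23 1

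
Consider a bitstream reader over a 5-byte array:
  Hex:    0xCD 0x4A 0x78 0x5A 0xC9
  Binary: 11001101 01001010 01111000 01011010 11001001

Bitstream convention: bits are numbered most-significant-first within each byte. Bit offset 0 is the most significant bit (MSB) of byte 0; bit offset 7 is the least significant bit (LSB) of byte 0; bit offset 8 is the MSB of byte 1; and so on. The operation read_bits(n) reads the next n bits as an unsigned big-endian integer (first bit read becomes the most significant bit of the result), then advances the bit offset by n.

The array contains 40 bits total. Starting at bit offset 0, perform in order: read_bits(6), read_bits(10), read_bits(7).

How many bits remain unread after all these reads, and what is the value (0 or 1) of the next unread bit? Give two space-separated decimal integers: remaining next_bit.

Answer: 17 0

Derivation:
Read 1: bits[0:6] width=6 -> value=51 (bin 110011); offset now 6 = byte 0 bit 6; 34 bits remain
Read 2: bits[6:16] width=10 -> value=330 (bin 0101001010); offset now 16 = byte 2 bit 0; 24 bits remain
Read 3: bits[16:23] width=7 -> value=60 (bin 0111100); offset now 23 = byte 2 bit 7; 17 bits remain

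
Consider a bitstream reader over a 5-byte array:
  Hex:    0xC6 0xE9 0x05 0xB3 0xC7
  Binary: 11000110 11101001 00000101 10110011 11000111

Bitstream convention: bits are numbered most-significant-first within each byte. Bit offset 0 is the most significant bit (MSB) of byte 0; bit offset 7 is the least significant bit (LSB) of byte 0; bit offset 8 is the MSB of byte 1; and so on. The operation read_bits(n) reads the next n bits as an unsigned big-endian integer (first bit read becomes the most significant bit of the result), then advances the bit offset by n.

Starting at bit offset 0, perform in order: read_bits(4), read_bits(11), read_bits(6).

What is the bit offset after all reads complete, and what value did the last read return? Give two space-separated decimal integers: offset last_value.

Read 1: bits[0:4] width=4 -> value=12 (bin 1100); offset now 4 = byte 0 bit 4; 36 bits remain
Read 2: bits[4:15] width=11 -> value=884 (bin 01101110100); offset now 15 = byte 1 bit 7; 25 bits remain
Read 3: bits[15:21] width=6 -> value=32 (bin 100000); offset now 21 = byte 2 bit 5; 19 bits remain

Answer: 21 32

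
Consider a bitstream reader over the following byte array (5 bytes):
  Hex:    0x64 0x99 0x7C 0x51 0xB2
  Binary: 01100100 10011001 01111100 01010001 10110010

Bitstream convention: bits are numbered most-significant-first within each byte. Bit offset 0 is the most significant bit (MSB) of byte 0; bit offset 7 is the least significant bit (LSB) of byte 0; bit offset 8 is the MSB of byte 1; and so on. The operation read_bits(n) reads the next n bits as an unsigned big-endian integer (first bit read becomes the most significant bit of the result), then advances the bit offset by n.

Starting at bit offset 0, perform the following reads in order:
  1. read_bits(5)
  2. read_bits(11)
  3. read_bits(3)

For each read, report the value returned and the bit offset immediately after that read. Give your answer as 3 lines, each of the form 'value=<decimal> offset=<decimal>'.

Answer: value=12 offset=5
value=1177 offset=16
value=3 offset=19

Derivation:
Read 1: bits[0:5] width=5 -> value=12 (bin 01100); offset now 5 = byte 0 bit 5; 35 bits remain
Read 2: bits[5:16] width=11 -> value=1177 (bin 10010011001); offset now 16 = byte 2 bit 0; 24 bits remain
Read 3: bits[16:19] width=3 -> value=3 (bin 011); offset now 19 = byte 2 bit 3; 21 bits remain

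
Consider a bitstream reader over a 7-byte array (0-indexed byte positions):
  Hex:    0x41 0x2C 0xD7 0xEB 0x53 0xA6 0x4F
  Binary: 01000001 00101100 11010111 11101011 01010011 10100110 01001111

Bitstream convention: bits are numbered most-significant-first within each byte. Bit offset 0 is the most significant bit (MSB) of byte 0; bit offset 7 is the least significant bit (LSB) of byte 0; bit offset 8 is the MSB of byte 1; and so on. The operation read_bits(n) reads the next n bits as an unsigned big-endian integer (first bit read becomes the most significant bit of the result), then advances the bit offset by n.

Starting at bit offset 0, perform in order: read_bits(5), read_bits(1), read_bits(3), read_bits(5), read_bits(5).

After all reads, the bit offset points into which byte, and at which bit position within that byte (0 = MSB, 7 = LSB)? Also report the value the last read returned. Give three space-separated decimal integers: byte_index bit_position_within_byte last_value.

Read 1: bits[0:5] width=5 -> value=8 (bin 01000); offset now 5 = byte 0 bit 5; 51 bits remain
Read 2: bits[5:6] width=1 -> value=0 (bin 0); offset now 6 = byte 0 bit 6; 50 bits remain
Read 3: bits[6:9] width=3 -> value=2 (bin 010); offset now 9 = byte 1 bit 1; 47 bits remain
Read 4: bits[9:14] width=5 -> value=11 (bin 01011); offset now 14 = byte 1 bit 6; 42 bits remain
Read 5: bits[14:19] width=5 -> value=6 (bin 00110); offset now 19 = byte 2 bit 3; 37 bits remain

Answer: 2 3 6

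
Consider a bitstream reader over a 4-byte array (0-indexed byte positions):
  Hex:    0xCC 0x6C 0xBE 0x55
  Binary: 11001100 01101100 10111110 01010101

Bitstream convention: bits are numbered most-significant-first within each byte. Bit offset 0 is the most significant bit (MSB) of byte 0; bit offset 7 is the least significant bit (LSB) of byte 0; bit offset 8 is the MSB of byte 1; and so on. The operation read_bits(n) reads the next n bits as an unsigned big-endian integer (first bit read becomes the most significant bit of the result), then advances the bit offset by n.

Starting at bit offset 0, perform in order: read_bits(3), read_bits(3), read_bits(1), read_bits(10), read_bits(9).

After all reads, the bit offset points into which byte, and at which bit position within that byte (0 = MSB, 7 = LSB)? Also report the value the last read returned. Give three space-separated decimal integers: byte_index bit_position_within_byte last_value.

Answer: 3 2 249

Derivation:
Read 1: bits[0:3] width=3 -> value=6 (bin 110); offset now 3 = byte 0 bit 3; 29 bits remain
Read 2: bits[3:6] width=3 -> value=3 (bin 011); offset now 6 = byte 0 bit 6; 26 bits remain
Read 3: bits[6:7] width=1 -> value=0 (bin 0); offset now 7 = byte 0 bit 7; 25 bits remain
Read 4: bits[7:17] width=10 -> value=217 (bin 0011011001); offset now 17 = byte 2 bit 1; 15 bits remain
Read 5: bits[17:26] width=9 -> value=249 (bin 011111001); offset now 26 = byte 3 bit 2; 6 bits remain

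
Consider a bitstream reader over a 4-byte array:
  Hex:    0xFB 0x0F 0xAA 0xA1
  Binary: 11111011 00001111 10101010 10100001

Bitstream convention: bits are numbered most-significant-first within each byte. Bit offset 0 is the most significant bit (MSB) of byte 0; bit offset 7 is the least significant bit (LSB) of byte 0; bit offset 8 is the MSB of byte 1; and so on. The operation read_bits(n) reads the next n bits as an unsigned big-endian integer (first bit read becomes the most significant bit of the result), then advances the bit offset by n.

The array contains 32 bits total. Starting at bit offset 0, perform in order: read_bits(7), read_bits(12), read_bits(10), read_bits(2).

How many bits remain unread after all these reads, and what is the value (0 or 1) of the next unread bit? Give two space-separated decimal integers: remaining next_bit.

Read 1: bits[0:7] width=7 -> value=125 (bin 1111101); offset now 7 = byte 0 bit 7; 25 bits remain
Read 2: bits[7:19] width=12 -> value=2173 (bin 100001111101); offset now 19 = byte 2 bit 3; 13 bits remain
Read 3: bits[19:29] width=10 -> value=340 (bin 0101010100); offset now 29 = byte 3 bit 5; 3 bits remain
Read 4: bits[29:31] width=2 -> value=0 (bin 00); offset now 31 = byte 3 bit 7; 1 bits remain

Answer: 1 1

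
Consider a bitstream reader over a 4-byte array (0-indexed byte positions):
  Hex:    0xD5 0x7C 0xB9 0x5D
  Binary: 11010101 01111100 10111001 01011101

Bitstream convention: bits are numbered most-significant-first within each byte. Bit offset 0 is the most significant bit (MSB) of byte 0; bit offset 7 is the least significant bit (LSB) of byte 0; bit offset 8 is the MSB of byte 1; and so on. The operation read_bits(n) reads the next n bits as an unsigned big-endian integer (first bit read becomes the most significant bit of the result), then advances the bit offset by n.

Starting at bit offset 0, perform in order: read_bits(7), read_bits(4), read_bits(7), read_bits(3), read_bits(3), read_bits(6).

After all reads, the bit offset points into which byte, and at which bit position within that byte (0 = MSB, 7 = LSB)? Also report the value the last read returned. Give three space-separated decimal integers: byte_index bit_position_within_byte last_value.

Answer: 3 6 23

Derivation:
Read 1: bits[0:7] width=7 -> value=106 (bin 1101010); offset now 7 = byte 0 bit 7; 25 bits remain
Read 2: bits[7:11] width=4 -> value=11 (bin 1011); offset now 11 = byte 1 bit 3; 21 bits remain
Read 3: bits[11:18] width=7 -> value=114 (bin 1110010); offset now 18 = byte 2 bit 2; 14 bits remain
Read 4: bits[18:21] width=3 -> value=7 (bin 111); offset now 21 = byte 2 bit 5; 11 bits remain
Read 5: bits[21:24] width=3 -> value=1 (bin 001); offset now 24 = byte 3 bit 0; 8 bits remain
Read 6: bits[24:30] width=6 -> value=23 (bin 010111); offset now 30 = byte 3 bit 6; 2 bits remain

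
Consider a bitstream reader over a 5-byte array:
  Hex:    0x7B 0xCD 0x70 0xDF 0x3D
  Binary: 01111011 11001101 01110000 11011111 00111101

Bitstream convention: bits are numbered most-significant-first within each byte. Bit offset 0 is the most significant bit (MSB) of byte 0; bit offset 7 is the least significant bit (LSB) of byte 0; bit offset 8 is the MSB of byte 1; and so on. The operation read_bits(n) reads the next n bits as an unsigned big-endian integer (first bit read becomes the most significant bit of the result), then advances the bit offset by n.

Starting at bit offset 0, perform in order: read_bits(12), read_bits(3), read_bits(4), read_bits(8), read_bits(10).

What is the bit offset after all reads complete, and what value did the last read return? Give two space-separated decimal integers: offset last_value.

Answer: 37 999

Derivation:
Read 1: bits[0:12] width=12 -> value=1980 (bin 011110111100); offset now 12 = byte 1 bit 4; 28 bits remain
Read 2: bits[12:15] width=3 -> value=6 (bin 110); offset now 15 = byte 1 bit 7; 25 bits remain
Read 3: bits[15:19] width=4 -> value=11 (bin 1011); offset now 19 = byte 2 bit 3; 21 bits remain
Read 4: bits[19:27] width=8 -> value=134 (bin 10000110); offset now 27 = byte 3 bit 3; 13 bits remain
Read 5: bits[27:37] width=10 -> value=999 (bin 1111100111); offset now 37 = byte 4 bit 5; 3 bits remain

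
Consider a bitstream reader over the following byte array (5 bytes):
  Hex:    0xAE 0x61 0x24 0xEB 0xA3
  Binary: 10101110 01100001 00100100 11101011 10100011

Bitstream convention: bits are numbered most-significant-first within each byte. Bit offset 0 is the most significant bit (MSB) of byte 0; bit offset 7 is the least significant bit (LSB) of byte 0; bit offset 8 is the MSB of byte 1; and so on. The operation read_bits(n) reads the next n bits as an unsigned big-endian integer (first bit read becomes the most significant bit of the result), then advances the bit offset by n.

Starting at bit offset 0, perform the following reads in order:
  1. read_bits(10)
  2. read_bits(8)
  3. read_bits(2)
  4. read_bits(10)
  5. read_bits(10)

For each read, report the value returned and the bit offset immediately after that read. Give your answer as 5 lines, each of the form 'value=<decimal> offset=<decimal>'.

Read 1: bits[0:10] width=10 -> value=697 (bin 1010111001); offset now 10 = byte 1 bit 2; 30 bits remain
Read 2: bits[10:18] width=8 -> value=132 (bin 10000100); offset now 18 = byte 2 bit 2; 22 bits remain
Read 3: bits[18:20] width=2 -> value=2 (bin 10); offset now 20 = byte 2 bit 4; 20 bits remain
Read 4: bits[20:30] width=10 -> value=314 (bin 0100111010); offset now 30 = byte 3 bit 6; 10 bits remain
Read 5: bits[30:40] width=10 -> value=931 (bin 1110100011); offset now 40 = byte 5 bit 0; 0 bits remain

Answer: value=697 offset=10
value=132 offset=18
value=2 offset=20
value=314 offset=30
value=931 offset=40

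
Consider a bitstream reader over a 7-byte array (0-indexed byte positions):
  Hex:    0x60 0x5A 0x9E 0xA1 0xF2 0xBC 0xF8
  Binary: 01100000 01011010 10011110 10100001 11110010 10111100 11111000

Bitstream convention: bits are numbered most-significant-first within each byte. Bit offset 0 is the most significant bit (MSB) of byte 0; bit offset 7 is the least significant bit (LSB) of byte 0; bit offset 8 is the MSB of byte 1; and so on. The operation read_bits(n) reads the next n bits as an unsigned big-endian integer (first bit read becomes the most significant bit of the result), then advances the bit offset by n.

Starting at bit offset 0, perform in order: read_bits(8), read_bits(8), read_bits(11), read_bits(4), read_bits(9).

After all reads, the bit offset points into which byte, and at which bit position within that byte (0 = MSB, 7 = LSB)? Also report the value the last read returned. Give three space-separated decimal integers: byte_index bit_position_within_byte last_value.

Read 1: bits[0:8] width=8 -> value=96 (bin 01100000); offset now 8 = byte 1 bit 0; 48 bits remain
Read 2: bits[8:16] width=8 -> value=90 (bin 01011010); offset now 16 = byte 2 bit 0; 40 bits remain
Read 3: bits[16:27] width=11 -> value=1269 (bin 10011110101); offset now 27 = byte 3 bit 3; 29 bits remain
Read 4: bits[27:31] width=4 -> value=0 (bin 0000); offset now 31 = byte 3 bit 7; 25 bits remain
Read 5: bits[31:40] width=9 -> value=498 (bin 111110010); offset now 40 = byte 5 bit 0; 16 bits remain

Answer: 5 0 498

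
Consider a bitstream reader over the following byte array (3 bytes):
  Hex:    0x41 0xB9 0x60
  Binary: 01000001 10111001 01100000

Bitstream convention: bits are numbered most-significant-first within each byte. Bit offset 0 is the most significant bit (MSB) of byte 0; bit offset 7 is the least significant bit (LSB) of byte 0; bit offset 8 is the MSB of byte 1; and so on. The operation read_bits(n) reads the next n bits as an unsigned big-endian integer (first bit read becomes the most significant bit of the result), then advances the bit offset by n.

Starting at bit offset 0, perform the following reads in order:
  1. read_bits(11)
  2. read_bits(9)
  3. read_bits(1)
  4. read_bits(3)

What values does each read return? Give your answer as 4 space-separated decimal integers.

Answer: 525 406 0 0

Derivation:
Read 1: bits[0:11] width=11 -> value=525 (bin 01000001101); offset now 11 = byte 1 bit 3; 13 bits remain
Read 2: bits[11:20] width=9 -> value=406 (bin 110010110); offset now 20 = byte 2 bit 4; 4 bits remain
Read 3: bits[20:21] width=1 -> value=0 (bin 0); offset now 21 = byte 2 bit 5; 3 bits remain
Read 4: bits[21:24] width=3 -> value=0 (bin 000); offset now 24 = byte 3 bit 0; 0 bits remain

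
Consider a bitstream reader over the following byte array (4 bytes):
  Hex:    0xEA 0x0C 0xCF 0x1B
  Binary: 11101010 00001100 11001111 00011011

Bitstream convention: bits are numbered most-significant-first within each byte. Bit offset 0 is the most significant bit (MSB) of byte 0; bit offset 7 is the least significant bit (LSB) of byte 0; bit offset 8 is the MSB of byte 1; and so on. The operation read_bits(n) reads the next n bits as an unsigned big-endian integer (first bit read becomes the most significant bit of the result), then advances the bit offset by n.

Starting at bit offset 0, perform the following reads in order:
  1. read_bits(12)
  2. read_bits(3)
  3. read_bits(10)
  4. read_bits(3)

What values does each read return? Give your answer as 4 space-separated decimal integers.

Answer: 3744 6 414 1

Derivation:
Read 1: bits[0:12] width=12 -> value=3744 (bin 111010100000); offset now 12 = byte 1 bit 4; 20 bits remain
Read 2: bits[12:15] width=3 -> value=6 (bin 110); offset now 15 = byte 1 bit 7; 17 bits remain
Read 3: bits[15:25] width=10 -> value=414 (bin 0110011110); offset now 25 = byte 3 bit 1; 7 bits remain
Read 4: bits[25:28] width=3 -> value=1 (bin 001); offset now 28 = byte 3 bit 4; 4 bits remain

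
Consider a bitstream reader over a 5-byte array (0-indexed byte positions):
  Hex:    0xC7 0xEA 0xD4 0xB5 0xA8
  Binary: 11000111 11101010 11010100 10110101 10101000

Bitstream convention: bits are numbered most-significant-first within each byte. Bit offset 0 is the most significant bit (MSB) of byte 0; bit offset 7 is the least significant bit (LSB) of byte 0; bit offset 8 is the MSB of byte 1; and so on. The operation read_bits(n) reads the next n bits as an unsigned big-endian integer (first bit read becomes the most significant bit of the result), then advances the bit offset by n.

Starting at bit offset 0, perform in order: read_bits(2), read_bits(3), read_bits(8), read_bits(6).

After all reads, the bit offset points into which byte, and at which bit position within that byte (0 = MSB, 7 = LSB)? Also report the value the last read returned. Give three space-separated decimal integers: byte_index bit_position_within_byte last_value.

Read 1: bits[0:2] width=2 -> value=3 (bin 11); offset now 2 = byte 0 bit 2; 38 bits remain
Read 2: bits[2:5] width=3 -> value=0 (bin 000); offset now 5 = byte 0 bit 5; 35 bits remain
Read 3: bits[5:13] width=8 -> value=253 (bin 11111101); offset now 13 = byte 1 bit 5; 27 bits remain
Read 4: bits[13:19] width=6 -> value=22 (bin 010110); offset now 19 = byte 2 bit 3; 21 bits remain

Answer: 2 3 22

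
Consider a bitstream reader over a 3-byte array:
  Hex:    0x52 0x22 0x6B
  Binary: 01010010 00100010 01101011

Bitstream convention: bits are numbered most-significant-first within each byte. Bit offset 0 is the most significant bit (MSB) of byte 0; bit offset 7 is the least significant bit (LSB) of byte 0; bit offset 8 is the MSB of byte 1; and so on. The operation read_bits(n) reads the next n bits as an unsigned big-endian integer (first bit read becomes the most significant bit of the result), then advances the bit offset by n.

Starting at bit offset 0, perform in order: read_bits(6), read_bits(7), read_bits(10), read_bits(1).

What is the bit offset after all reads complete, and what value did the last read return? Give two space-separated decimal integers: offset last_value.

Read 1: bits[0:6] width=6 -> value=20 (bin 010100); offset now 6 = byte 0 bit 6; 18 bits remain
Read 2: bits[6:13] width=7 -> value=68 (bin 1000100); offset now 13 = byte 1 bit 5; 11 bits remain
Read 3: bits[13:23] width=10 -> value=309 (bin 0100110101); offset now 23 = byte 2 bit 7; 1 bits remain
Read 4: bits[23:24] width=1 -> value=1 (bin 1); offset now 24 = byte 3 bit 0; 0 bits remain

Answer: 24 1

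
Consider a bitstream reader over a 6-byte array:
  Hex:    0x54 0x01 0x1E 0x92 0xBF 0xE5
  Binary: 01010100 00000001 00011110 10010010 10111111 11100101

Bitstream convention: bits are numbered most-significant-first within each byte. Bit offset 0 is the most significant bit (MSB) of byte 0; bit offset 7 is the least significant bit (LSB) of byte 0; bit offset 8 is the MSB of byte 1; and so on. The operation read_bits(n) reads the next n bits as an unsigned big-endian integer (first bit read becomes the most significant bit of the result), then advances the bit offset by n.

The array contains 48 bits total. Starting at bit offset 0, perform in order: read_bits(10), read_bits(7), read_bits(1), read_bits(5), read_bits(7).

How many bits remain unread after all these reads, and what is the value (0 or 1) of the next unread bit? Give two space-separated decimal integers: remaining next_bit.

Read 1: bits[0:10] width=10 -> value=336 (bin 0101010000); offset now 10 = byte 1 bit 2; 38 bits remain
Read 2: bits[10:17] width=7 -> value=2 (bin 0000010); offset now 17 = byte 2 bit 1; 31 bits remain
Read 3: bits[17:18] width=1 -> value=0 (bin 0); offset now 18 = byte 2 bit 2; 30 bits remain
Read 4: bits[18:23] width=5 -> value=15 (bin 01111); offset now 23 = byte 2 bit 7; 25 bits remain
Read 5: bits[23:30] width=7 -> value=36 (bin 0100100); offset now 30 = byte 3 bit 6; 18 bits remain

Answer: 18 1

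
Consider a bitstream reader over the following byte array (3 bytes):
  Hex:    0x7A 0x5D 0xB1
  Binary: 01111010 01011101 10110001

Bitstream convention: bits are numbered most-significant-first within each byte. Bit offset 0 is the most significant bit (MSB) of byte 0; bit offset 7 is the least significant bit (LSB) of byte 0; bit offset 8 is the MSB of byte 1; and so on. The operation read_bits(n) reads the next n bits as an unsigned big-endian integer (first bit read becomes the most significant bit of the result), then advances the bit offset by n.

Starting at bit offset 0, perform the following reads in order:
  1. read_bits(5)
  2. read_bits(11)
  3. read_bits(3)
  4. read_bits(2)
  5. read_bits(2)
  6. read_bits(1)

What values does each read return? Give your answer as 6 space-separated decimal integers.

Answer: 15 605 5 2 0 1

Derivation:
Read 1: bits[0:5] width=5 -> value=15 (bin 01111); offset now 5 = byte 0 bit 5; 19 bits remain
Read 2: bits[5:16] width=11 -> value=605 (bin 01001011101); offset now 16 = byte 2 bit 0; 8 bits remain
Read 3: bits[16:19] width=3 -> value=5 (bin 101); offset now 19 = byte 2 bit 3; 5 bits remain
Read 4: bits[19:21] width=2 -> value=2 (bin 10); offset now 21 = byte 2 bit 5; 3 bits remain
Read 5: bits[21:23] width=2 -> value=0 (bin 00); offset now 23 = byte 2 bit 7; 1 bits remain
Read 6: bits[23:24] width=1 -> value=1 (bin 1); offset now 24 = byte 3 bit 0; 0 bits remain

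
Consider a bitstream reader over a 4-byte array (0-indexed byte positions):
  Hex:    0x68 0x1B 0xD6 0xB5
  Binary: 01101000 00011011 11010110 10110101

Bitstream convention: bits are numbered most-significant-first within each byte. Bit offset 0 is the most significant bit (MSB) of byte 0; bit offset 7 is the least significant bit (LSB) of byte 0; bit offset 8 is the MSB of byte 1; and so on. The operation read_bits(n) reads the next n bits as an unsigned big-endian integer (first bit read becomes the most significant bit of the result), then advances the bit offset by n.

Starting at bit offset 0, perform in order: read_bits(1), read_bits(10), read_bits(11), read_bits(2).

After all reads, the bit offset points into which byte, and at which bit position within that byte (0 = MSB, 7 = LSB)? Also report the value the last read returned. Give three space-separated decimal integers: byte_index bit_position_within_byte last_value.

Answer: 3 0 2

Derivation:
Read 1: bits[0:1] width=1 -> value=0 (bin 0); offset now 1 = byte 0 bit 1; 31 bits remain
Read 2: bits[1:11] width=10 -> value=832 (bin 1101000000); offset now 11 = byte 1 bit 3; 21 bits remain
Read 3: bits[11:22] width=11 -> value=1781 (bin 11011110101); offset now 22 = byte 2 bit 6; 10 bits remain
Read 4: bits[22:24] width=2 -> value=2 (bin 10); offset now 24 = byte 3 bit 0; 8 bits remain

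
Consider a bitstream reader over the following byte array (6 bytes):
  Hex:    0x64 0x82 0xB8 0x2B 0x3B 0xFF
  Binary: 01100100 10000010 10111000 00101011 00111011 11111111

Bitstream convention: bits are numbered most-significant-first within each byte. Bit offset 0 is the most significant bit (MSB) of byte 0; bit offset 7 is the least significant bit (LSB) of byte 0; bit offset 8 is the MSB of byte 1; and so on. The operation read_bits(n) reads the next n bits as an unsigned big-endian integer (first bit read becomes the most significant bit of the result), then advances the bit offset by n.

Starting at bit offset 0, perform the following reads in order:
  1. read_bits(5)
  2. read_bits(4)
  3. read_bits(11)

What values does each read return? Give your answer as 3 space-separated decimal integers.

Read 1: bits[0:5] width=5 -> value=12 (bin 01100); offset now 5 = byte 0 bit 5; 43 bits remain
Read 2: bits[5:9] width=4 -> value=9 (bin 1001); offset now 9 = byte 1 bit 1; 39 bits remain
Read 3: bits[9:20] width=11 -> value=43 (bin 00000101011); offset now 20 = byte 2 bit 4; 28 bits remain

Answer: 12 9 43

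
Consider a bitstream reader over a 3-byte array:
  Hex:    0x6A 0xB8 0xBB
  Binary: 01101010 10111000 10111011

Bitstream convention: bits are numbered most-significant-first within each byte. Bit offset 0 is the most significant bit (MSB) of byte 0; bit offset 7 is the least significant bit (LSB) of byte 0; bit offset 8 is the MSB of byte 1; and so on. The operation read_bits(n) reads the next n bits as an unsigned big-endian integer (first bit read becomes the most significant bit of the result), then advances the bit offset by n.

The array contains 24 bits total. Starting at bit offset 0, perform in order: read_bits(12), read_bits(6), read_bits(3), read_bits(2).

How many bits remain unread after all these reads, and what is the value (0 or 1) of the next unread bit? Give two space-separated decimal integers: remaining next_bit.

Read 1: bits[0:12] width=12 -> value=1707 (bin 011010101011); offset now 12 = byte 1 bit 4; 12 bits remain
Read 2: bits[12:18] width=6 -> value=34 (bin 100010); offset now 18 = byte 2 bit 2; 6 bits remain
Read 3: bits[18:21] width=3 -> value=7 (bin 111); offset now 21 = byte 2 bit 5; 3 bits remain
Read 4: bits[21:23] width=2 -> value=1 (bin 01); offset now 23 = byte 2 bit 7; 1 bits remain

Answer: 1 1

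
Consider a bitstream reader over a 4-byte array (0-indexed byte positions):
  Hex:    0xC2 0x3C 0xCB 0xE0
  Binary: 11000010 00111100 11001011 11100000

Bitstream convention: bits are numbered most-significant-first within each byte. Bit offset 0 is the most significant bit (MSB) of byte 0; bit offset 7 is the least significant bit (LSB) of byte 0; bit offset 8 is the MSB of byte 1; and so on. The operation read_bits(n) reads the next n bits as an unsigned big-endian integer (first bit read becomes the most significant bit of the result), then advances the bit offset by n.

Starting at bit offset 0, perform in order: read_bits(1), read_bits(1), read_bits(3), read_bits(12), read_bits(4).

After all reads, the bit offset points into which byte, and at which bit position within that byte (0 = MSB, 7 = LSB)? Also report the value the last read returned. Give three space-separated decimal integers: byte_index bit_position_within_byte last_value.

Answer: 2 5 9

Derivation:
Read 1: bits[0:1] width=1 -> value=1 (bin 1); offset now 1 = byte 0 bit 1; 31 bits remain
Read 2: bits[1:2] width=1 -> value=1 (bin 1); offset now 2 = byte 0 bit 2; 30 bits remain
Read 3: bits[2:5] width=3 -> value=0 (bin 000); offset now 5 = byte 0 bit 5; 27 bits remain
Read 4: bits[5:17] width=12 -> value=1145 (bin 010001111001); offset now 17 = byte 2 bit 1; 15 bits remain
Read 5: bits[17:21] width=4 -> value=9 (bin 1001); offset now 21 = byte 2 bit 5; 11 bits remain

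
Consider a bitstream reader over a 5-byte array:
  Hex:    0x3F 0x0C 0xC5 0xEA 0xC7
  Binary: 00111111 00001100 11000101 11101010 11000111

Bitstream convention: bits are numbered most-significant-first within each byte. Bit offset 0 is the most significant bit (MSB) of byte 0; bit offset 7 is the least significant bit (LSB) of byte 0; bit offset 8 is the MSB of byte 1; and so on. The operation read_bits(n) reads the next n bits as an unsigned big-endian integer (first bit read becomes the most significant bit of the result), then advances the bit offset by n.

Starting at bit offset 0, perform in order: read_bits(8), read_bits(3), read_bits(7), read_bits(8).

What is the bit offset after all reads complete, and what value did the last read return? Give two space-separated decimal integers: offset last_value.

Answer: 26 23

Derivation:
Read 1: bits[0:8] width=8 -> value=63 (bin 00111111); offset now 8 = byte 1 bit 0; 32 bits remain
Read 2: bits[8:11] width=3 -> value=0 (bin 000); offset now 11 = byte 1 bit 3; 29 bits remain
Read 3: bits[11:18] width=7 -> value=51 (bin 0110011); offset now 18 = byte 2 bit 2; 22 bits remain
Read 4: bits[18:26] width=8 -> value=23 (bin 00010111); offset now 26 = byte 3 bit 2; 14 bits remain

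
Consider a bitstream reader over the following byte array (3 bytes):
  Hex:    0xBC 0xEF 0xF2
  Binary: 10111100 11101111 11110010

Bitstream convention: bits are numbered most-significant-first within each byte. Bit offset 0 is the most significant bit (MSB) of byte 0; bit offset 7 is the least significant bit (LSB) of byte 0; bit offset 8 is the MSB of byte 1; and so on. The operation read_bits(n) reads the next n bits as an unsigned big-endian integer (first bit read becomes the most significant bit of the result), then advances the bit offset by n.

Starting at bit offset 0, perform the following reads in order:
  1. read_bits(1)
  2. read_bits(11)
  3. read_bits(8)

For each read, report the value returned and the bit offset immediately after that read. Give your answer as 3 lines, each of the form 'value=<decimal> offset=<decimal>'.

Answer: value=1 offset=1
value=974 offset=12
value=255 offset=20

Derivation:
Read 1: bits[0:1] width=1 -> value=1 (bin 1); offset now 1 = byte 0 bit 1; 23 bits remain
Read 2: bits[1:12] width=11 -> value=974 (bin 01111001110); offset now 12 = byte 1 bit 4; 12 bits remain
Read 3: bits[12:20] width=8 -> value=255 (bin 11111111); offset now 20 = byte 2 bit 4; 4 bits remain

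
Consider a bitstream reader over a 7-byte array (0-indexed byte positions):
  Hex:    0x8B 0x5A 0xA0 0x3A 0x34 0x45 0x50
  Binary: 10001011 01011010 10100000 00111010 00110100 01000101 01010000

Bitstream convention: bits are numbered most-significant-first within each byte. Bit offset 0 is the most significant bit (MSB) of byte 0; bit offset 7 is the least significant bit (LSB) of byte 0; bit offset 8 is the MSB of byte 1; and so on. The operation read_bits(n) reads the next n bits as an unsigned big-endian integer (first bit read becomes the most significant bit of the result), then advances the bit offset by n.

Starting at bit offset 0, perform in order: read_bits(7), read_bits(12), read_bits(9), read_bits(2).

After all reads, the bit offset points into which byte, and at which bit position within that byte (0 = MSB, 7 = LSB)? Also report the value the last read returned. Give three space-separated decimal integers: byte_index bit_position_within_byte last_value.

Answer: 3 6 2

Derivation:
Read 1: bits[0:7] width=7 -> value=69 (bin 1000101); offset now 7 = byte 0 bit 7; 49 bits remain
Read 2: bits[7:19] width=12 -> value=2773 (bin 101011010101); offset now 19 = byte 2 bit 3; 37 bits remain
Read 3: bits[19:28] width=9 -> value=3 (bin 000000011); offset now 28 = byte 3 bit 4; 28 bits remain
Read 4: bits[28:30] width=2 -> value=2 (bin 10); offset now 30 = byte 3 bit 6; 26 bits remain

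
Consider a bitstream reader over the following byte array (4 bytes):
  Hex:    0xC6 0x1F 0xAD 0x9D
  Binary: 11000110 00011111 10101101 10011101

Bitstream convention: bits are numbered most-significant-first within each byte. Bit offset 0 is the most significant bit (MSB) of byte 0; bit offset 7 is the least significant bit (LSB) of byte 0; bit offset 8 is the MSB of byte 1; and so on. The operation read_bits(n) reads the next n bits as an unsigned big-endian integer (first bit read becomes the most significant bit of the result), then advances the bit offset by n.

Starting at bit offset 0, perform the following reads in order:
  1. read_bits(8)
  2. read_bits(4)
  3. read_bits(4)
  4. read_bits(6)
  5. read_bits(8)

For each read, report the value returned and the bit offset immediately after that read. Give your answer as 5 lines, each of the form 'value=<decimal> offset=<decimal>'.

Read 1: bits[0:8] width=8 -> value=198 (bin 11000110); offset now 8 = byte 1 bit 0; 24 bits remain
Read 2: bits[8:12] width=4 -> value=1 (bin 0001); offset now 12 = byte 1 bit 4; 20 bits remain
Read 3: bits[12:16] width=4 -> value=15 (bin 1111); offset now 16 = byte 2 bit 0; 16 bits remain
Read 4: bits[16:22] width=6 -> value=43 (bin 101011); offset now 22 = byte 2 bit 6; 10 bits remain
Read 5: bits[22:30] width=8 -> value=103 (bin 01100111); offset now 30 = byte 3 bit 6; 2 bits remain

Answer: value=198 offset=8
value=1 offset=12
value=15 offset=16
value=43 offset=22
value=103 offset=30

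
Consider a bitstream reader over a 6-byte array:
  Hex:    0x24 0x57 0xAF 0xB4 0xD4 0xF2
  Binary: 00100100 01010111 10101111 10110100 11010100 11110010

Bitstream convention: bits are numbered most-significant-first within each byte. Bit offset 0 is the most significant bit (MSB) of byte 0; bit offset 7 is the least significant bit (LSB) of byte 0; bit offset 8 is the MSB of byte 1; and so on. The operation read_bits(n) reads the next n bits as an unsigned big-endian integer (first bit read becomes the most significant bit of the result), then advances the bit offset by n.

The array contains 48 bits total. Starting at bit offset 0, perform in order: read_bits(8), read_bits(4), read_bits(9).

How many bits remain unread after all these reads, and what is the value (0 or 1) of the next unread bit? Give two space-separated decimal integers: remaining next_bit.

Answer: 27 1

Derivation:
Read 1: bits[0:8] width=8 -> value=36 (bin 00100100); offset now 8 = byte 1 bit 0; 40 bits remain
Read 2: bits[8:12] width=4 -> value=5 (bin 0101); offset now 12 = byte 1 bit 4; 36 bits remain
Read 3: bits[12:21] width=9 -> value=245 (bin 011110101); offset now 21 = byte 2 bit 5; 27 bits remain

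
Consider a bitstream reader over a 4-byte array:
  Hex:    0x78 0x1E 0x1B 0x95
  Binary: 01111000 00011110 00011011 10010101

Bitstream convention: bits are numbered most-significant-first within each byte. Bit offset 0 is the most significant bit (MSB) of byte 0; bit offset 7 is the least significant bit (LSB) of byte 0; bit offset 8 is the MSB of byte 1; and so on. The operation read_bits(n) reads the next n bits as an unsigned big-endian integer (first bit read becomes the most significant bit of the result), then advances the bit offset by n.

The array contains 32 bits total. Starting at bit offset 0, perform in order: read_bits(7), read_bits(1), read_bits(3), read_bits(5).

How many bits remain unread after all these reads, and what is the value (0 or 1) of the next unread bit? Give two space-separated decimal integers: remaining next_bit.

Read 1: bits[0:7] width=7 -> value=60 (bin 0111100); offset now 7 = byte 0 bit 7; 25 bits remain
Read 2: bits[7:8] width=1 -> value=0 (bin 0); offset now 8 = byte 1 bit 0; 24 bits remain
Read 3: bits[8:11] width=3 -> value=0 (bin 000); offset now 11 = byte 1 bit 3; 21 bits remain
Read 4: bits[11:16] width=5 -> value=30 (bin 11110); offset now 16 = byte 2 bit 0; 16 bits remain

Answer: 16 0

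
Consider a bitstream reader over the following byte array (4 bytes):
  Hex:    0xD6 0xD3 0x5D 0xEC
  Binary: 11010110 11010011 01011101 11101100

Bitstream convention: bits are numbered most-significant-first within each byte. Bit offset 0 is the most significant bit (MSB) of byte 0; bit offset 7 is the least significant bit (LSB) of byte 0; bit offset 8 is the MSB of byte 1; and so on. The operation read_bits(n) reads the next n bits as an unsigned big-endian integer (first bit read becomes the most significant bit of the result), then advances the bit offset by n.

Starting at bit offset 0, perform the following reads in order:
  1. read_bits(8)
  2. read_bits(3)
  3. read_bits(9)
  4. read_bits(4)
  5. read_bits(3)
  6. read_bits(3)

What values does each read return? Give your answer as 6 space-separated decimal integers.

Answer: 214 6 309 13 7 3

Derivation:
Read 1: bits[0:8] width=8 -> value=214 (bin 11010110); offset now 8 = byte 1 bit 0; 24 bits remain
Read 2: bits[8:11] width=3 -> value=6 (bin 110); offset now 11 = byte 1 bit 3; 21 bits remain
Read 3: bits[11:20] width=9 -> value=309 (bin 100110101); offset now 20 = byte 2 bit 4; 12 bits remain
Read 4: bits[20:24] width=4 -> value=13 (bin 1101); offset now 24 = byte 3 bit 0; 8 bits remain
Read 5: bits[24:27] width=3 -> value=7 (bin 111); offset now 27 = byte 3 bit 3; 5 bits remain
Read 6: bits[27:30] width=3 -> value=3 (bin 011); offset now 30 = byte 3 bit 6; 2 bits remain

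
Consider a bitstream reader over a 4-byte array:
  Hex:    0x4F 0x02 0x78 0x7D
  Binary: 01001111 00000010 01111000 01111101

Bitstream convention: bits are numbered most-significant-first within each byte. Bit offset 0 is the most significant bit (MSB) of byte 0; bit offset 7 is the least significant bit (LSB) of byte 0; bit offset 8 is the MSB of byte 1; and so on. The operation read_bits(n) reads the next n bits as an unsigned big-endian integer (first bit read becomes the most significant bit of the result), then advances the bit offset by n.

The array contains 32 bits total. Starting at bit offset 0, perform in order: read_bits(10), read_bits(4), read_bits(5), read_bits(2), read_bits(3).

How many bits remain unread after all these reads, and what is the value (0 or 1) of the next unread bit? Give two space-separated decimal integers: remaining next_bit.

Answer: 8 0

Derivation:
Read 1: bits[0:10] width=10 -> value=316 (bin 0100111100); offset now 10 = byte 1 bit 2; 22 bits remain
Read 2: bits[10:14] width=4 -> value=0 (bin 0000); offset now 14 = byte 1 bit 6; 18 bits remain
Read 3: bits[14:19] width=5 -> value=19 (bin 10011); offset now 19 = byte 2 bit 3; 13 bits remain
Read 4: bits[19:21] width=2 -> value=3 (bin 11); offset now 21 = byte 2 bit 5; 11 bits remain
Read 5: bits[21:24] width=3 -> value=0 (bin 000); offset now 24 = byte 3 bit 0; 8 bits remain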